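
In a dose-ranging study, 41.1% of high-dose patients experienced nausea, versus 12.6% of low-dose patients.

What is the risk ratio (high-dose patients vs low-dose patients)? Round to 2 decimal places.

RR = 0.4110 / 0.1260 = 3.26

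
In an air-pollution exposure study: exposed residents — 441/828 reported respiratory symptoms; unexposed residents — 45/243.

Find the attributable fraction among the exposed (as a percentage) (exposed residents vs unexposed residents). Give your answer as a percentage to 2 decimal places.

risk, exposed residents = 441/828 = 0.5326
risk, unexposed residents = 45/243 = 0.1852
AR% = (0.5326 − 0.1852) / 0.5326 = 0.6523 → 65.23%

65.23%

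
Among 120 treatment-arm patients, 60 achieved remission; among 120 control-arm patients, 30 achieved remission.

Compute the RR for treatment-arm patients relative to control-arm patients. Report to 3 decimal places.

RR: 2.000

risk, treatment-arm patients = 60/120 = 0.5000
risk, control-arm patients = 30/120 = 0.2500
RR = 0.5000 / 0.2500 = 2.000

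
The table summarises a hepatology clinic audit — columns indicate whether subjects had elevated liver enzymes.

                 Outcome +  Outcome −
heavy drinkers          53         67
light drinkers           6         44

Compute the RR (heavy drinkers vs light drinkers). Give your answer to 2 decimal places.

risk, heavy drinkers = 53/120 = 0.4417
risk, light drinkers = 6/50 = 0.1200
RR = 0.4417 / 0.1200 = 3.68

RR = 3.68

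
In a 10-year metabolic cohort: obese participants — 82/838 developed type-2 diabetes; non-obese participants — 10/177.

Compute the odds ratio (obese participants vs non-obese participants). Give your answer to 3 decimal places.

OR = (82 × 167) / (756 × 10) = 13694/7560 ≈ 1.811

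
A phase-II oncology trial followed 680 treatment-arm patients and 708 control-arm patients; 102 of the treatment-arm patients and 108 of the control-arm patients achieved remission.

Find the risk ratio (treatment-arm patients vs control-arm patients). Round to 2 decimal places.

RR: 0.98

risk, treatment-arm patients = 102/680 = 0.1500
risk, control-arm patients = 108/708 = 0.1525
RR = 0.1500 / 0.1525 = 0.98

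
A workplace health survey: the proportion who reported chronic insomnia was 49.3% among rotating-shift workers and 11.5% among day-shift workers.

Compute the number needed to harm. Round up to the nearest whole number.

absolute risk difference = 0.378000
1 / 0.378000 = 2.646 → round up → 3

NNH ≈ 3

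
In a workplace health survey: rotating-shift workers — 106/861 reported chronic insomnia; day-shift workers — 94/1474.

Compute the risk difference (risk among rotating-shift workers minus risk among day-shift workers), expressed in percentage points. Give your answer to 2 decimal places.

risk, rotating-shift workers = 106/861 = 0.1231
risk, day-shift workers = 94/1474 = 0.0638
risk difference = 0.1231 − 0.0638 = 0.0593 → 5.93 percentage points

RD: 5.93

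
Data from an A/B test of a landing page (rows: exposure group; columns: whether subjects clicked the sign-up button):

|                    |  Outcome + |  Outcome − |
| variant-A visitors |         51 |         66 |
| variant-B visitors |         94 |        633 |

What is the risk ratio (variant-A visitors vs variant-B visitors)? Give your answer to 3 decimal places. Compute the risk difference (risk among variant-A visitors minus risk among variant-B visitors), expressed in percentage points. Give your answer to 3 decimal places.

risk, variant-A visitors = 51/117 = 0.4359
risk, variant-B visitors = 94/727 = 0.1293
RR = 0.4359 / 0.1293 = 3.371
risk difference = 0.4359 − 0.1293 = 0.3066 → 30.660 percentage points

RR = 3.371; RD = 30.660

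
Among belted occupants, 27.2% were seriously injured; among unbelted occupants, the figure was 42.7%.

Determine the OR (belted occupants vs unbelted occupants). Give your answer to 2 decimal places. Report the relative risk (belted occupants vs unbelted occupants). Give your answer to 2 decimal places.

odds, belted occupants = 0.2720/0.7280 = 0.3736
odds, unbelted occupants = 0.4270/0.5730 = 0.7452
OR = 0.3736 / 0.7452 = 0.50
RR = 0.2720 / 0.4270 = 0.64

OR = 0.50; RR = 0.64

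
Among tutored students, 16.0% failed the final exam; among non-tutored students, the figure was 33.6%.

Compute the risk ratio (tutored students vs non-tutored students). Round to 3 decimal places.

RR = 0.1600 / 0.3360 = 0.476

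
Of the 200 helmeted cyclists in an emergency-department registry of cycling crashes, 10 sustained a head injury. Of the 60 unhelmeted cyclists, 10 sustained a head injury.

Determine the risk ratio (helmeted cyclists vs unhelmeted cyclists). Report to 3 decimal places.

risk, helmeted cyclists = 10/200 = 0.0500
risk, unhelmeted cyclists = 10/60 = 0.1667
RR = 0.0500 / 0.1667 = 0.300

RR ≈ 0.300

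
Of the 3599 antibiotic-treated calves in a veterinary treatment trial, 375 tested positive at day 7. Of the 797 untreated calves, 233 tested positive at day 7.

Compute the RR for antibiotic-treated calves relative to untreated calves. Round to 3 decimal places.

risk, antibiotic-treated calves = 375/3599 = 0.1042
risk, untreated calves = 233/797 = 0.2923
RR = 0.1042 / 0.2923 = 0.356

RR: 0.356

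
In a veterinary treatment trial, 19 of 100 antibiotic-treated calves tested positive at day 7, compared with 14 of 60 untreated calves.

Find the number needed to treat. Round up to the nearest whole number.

NNT: 24

risk, antibiotic-treated calves = 19/100 = 0.190000
risk, untreated calves = 14/60 = 0.233333
absolute risk difference = 0.043333
1 / 0.043333 = 23.077 → round up → 24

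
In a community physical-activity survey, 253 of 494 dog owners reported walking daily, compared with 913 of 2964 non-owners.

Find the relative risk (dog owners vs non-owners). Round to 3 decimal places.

risk, dog owners = 253/494 = 0.5121
risk, non-owners = 913/2964 = 0.3080
RR = 0.5121 / 0.3080 = 1.663

1.663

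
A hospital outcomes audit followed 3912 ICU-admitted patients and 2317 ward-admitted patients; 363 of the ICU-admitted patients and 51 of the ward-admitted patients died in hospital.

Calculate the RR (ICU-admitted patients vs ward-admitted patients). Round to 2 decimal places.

risk, ICU-admitted patients = 363/3912 = 0.09279
risk, ward-admitted patients = 51/2317 = 0.02201
RR = 0.09279 / 0.02201 = 4.22

4.22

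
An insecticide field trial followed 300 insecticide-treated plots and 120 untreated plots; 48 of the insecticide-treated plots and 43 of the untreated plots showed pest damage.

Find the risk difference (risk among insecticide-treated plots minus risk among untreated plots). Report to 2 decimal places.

-0.20

risk, insecticide-treated plots = 48/300 = 0.1600
risk, untreated plots = 43/120 = 0.3583
risk difference = 0.1600 − 0.3583 = -0.20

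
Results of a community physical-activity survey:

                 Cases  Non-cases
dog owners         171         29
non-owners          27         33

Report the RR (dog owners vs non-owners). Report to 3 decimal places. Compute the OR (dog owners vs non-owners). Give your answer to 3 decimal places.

RR = 1.900; OR = 7.207

risk, dog owners = 171/200 = 0.8550
risk, non-owners = 27/60 = 0.4500
RR = 0.8550 / 0.4500 = 1.900
odds, dog owners = 171/29 = 5.8966
odds, non-owners = 27/33 = 0.8182
OR = 5.8966 / 0.8182 = 7.207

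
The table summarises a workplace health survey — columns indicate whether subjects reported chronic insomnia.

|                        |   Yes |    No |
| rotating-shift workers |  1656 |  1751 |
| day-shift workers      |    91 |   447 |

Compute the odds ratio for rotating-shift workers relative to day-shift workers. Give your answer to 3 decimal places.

OR = (1656 × 447) / (1751 × 91) = 740232/159341 ≈ 4.646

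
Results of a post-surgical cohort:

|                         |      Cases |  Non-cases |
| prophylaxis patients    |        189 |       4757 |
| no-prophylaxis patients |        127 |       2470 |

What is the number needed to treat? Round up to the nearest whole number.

risk, prophylaxis patients = 189/4946 = 0.038213
risk, no-prophylaxis patients = 127/2597 = 0.048903
absolute risk difference = 0.010690
1 / 0.010690 = 93.545 → round up → 94

94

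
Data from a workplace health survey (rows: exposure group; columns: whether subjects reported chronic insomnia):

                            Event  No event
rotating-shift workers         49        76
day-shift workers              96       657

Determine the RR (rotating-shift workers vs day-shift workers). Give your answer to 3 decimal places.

risk, rotating-shift workers = 49/125 = 0.3920
risk, day-shift workers = 96/753 = 0.1275
RR = 0.3920 / 0.1275 = 3.075

3.075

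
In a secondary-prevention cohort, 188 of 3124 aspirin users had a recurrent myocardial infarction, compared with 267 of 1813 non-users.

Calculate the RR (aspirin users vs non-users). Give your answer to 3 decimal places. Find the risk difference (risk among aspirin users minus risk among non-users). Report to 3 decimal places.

risk, aspirin users = 188/3124 = 0.0602
risk, non-users = 267/1813 = 0.1473
RR = 0.0602 / 0.1473 = 0.409
risk difference = 0.0602 − 0.1473 = -0.087

RR = 0.409; RD = -0.087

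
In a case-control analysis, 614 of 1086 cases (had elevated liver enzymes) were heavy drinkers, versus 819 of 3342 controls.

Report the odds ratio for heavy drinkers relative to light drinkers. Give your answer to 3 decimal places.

OR = (614 × 2523) / (819 × 472) = 1549122/386568 ≈ 4.007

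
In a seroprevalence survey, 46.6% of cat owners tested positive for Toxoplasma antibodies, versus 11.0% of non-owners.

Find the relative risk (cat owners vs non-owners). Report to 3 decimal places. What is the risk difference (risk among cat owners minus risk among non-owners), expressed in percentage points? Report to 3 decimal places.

RR = 4.236; RD = 35.600

RR = 0.4660 / 0.1100 = 4.236
risk difference = 0.4660 − 0.1100 = 0.3560 → 35.600 percentage points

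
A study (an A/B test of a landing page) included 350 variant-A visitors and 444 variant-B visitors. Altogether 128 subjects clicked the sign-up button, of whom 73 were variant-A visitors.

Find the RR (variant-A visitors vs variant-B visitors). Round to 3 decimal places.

variant-A visitors without the outcome: 350 − 73 = 277
variant-B visitors with the outcome: 128 − 73 = 55
variant-B visitors without the outcome: 444 − 55 = 389
risk, variant-A visitors = 73/350 = 0.2086
risk, variant-B visitors = 55/444 = 0.1239
RR = 0.2086 / 0.1239 = 1.684

RR ≈ 1.684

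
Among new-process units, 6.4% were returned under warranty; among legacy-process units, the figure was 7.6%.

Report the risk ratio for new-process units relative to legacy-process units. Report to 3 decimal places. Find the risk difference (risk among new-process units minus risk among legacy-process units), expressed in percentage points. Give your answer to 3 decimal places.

RR = 0.0640 / 0.0760 = 0.842
risk difference = 0.0640 − 0.0760 = -0.0120 → -1.200 percentage points

RR = 0.842; RD = -1.200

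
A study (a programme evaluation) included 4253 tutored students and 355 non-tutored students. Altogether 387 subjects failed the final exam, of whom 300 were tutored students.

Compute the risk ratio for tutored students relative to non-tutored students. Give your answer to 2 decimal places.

tutored students without the outcome: 4253 − 300 = 3953
non-tutored students with the outcome: 387 − 300 = 87
non-tutored students without the outcome: 355 − 87 = 268
risk, tutored students = 300/4253 = 0.0705
risk, non-tutored students = 87/355 = 0.2451
RR = 0.0705 / 0.2451 = 0.29

0.29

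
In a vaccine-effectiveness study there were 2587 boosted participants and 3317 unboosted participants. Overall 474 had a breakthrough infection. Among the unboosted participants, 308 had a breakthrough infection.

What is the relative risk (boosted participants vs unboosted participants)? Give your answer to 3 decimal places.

0.691

boosted participants with the outcome: 474 − 308 = 166
boosted participants without the outcome: 2587 − 166 = 2421
unboosted participants without the outcome: 3317 − 308 = 3009
risk, boosted participants = 166/2587 = 0.0642
risk, unboosted participants = 308/3317 = 0.0929
RR = 0.0642 / 0.0929 = 0.691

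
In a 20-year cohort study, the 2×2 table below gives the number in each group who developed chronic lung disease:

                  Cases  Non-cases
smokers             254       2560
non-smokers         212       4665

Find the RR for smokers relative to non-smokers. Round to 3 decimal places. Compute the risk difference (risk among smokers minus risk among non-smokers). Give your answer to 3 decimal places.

risk, smokers = 254/2814 = 0.09026
risk, non-smokers = 212/4877 = 0.04347
RR = 0.09026 / 0.04347 = 2.076
risk difference = 0.09026 − 0.04347 = 0.047

RR = 2.076; RD = 0.047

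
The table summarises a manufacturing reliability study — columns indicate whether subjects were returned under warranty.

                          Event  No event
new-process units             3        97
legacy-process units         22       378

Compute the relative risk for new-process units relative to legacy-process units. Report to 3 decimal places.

RR: 0.545

risk, new-process units = 3/100 = 0.03000
risk, legacy-process units = 22/400 = 0.05500
RR = 0.03000 / 0.05500 = 0.545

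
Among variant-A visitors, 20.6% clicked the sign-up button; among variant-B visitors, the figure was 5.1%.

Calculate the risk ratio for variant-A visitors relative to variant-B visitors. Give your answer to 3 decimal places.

RR = 0.2060 / 0.0510 = 4.039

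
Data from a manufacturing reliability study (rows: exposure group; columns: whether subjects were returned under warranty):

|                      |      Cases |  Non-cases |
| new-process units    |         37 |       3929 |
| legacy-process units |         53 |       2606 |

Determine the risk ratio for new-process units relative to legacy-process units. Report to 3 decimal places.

risk, new-process units = 37/3966 = 0.00933
risk, legacy-process units = 53/2659 = 0.01993
RR = 0.00933 / 0.01993 = 0.468

RR: 0.468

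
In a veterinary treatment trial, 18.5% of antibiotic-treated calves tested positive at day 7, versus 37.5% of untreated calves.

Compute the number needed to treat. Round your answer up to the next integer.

6

absolute risk difference = 0.190000
1 / 0.190000 = 5.263 → round up → 6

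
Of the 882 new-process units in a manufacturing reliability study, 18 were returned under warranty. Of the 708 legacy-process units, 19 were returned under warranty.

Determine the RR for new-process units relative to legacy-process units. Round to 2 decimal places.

0.76

risk, new-process units = 18/882 = 0.02041
risk, legacy-process units = 19/708 = 0.02684
RR = 0.02041 / 0.02684 = 0.76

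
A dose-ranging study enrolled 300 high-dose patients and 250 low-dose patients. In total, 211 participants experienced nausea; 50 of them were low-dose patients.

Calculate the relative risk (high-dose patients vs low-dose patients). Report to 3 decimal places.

high-dose patients with the outcome: 211 − 50 = 161
high-dose patients without the outcome: 300 − 161 = 139
low-dose patients without the outcome: 250 − 50 = 200
risk, high-dose patients = 161/300 = 0.5367
risk, low-dose patients = 50/250 = 0.2000
RR = 0.5367 / 0.2000 = 2.683

2.683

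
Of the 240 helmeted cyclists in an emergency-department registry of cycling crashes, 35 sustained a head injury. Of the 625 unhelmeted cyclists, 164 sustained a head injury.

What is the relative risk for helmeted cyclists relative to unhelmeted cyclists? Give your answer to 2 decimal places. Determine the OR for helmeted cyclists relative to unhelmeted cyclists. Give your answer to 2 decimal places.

risk, helmeted cyclists = 35/240 = 0.1458
risk, unhelmeted cyclists = 164/625 = 0.2624
RR = 0.1458 / 0.2624 = 0.56
odds, helmeted cyclists = 35/205 = 0.1707
odds, unhelmeted cyclists = 164/461 = 0.3557
OR = 0.1707 / 0.3557 = 0.48

RR = 0.56; OR = 0.48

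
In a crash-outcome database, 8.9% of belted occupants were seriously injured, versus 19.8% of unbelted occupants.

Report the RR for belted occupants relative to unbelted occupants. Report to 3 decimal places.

RR = 0.0890 / 0.1980 = 0.449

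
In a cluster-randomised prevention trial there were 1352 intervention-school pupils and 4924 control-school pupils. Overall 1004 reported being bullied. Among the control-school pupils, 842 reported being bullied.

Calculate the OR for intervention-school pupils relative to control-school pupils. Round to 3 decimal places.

intervention-school pupils with the outcome: 1004 − 842 = 162
intervention-school pupils without the outcome: 1352 − 162 = 1190
control-school pupils without the outcome: 4924 − 842 = 4082
OR = (162 × 4082) / (1190 × 842) = 661284/1001980 ≈ 0.660

0.660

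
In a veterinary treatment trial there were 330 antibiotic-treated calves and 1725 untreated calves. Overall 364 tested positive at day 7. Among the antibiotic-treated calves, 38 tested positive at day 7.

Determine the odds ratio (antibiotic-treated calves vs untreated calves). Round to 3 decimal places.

0.558

antibiotic-treated calves without the outcome: 330 − 38 = 292
untreated calves with the outcome: 364 − 38 = 326
untreated calves without the outcome: 1725 − 326 = 1399
OR = (38 × 1399) / (292 × 326) = 53162/95192 ≈ 0.558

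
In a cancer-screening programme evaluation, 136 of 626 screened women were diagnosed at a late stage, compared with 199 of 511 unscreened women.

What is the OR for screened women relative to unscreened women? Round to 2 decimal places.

odds, screened women = 136/490 = 0.2776
odds, unscreened women = 199/312 = 0.6378
OR = 0.2776 / 0.6378 = 0.44

OR ≈ 0.44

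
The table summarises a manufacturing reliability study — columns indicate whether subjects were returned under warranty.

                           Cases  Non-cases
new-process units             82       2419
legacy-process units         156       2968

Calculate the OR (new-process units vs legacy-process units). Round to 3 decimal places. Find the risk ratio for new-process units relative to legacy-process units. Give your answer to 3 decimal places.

OR = (82 × 2968) / (2419 × 156) = 243376/377364 ≈ 0.645
risk, new-process units = 82/2501 = 0.03279
risk, legacy-process units = 156/3124 = 0.04994
RR = 0.03279 / 0.04994 = 0.657

OR = 0.645; RR = 0.657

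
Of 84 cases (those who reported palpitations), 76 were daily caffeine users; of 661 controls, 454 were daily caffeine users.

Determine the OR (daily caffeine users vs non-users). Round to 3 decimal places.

odds, daily caffeine users = 76/454 = 0.16740
odds, non-users = 8/207 = 0.03865
OR = 0.16740 / 0.03865 = 4.331

OR: 4.331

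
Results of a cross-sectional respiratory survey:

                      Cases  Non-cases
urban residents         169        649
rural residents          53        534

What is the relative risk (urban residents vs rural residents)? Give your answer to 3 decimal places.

RR = 2.288

risk, urban residents = 169/818 = 0.2066
risk, rural residents = 53/587 = 0.0903
RR = 0.2066 / 0.0903 = 2.288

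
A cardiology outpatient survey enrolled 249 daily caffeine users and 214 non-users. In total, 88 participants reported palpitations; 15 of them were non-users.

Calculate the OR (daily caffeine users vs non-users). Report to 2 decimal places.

OR = 5.50

daily caffeine users with the outcome: 88 − 15 = 73
daily caffeine users without the outcome: 249 − 73 = 176
non-users without the outcome: 214 − 15 = 199
odds, daily caffeine users = 73/176 = 0.4148
odds, non-users = 15/199 = 0.0754
OR = 0.4148 / 0.0754 = 5.50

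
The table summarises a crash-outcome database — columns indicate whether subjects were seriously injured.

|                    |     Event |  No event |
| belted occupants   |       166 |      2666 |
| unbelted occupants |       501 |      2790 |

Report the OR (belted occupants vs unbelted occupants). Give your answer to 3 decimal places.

0.347

odds, belted occupants = 166/2666 = 0.0623
odds, unbelted occupants = 501/2790 = 0.1796
OR = 0.0623 / 0.1796 = 0.347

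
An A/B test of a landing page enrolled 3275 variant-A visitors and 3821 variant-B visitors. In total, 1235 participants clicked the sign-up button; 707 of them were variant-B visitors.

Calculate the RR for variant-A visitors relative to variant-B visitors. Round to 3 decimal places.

variant-A visitors with the outcome: 1235 − 707 = 528
variant-A visitors without the outcome: 3275 − 528 = 2747
variant-B visitors without the outcome: 3821 − 707 = 3114
risk, variant-A visitors = 528/3275 = 0.1612
risk, variant-B visitors = 707/3821 = 0.1850
RR = 0.1612 / 0.1850 = 0.871

0.871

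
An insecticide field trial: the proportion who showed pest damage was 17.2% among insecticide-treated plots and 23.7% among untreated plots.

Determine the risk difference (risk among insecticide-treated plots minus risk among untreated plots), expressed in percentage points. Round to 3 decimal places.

RD = -6.500

risk difference = 0.1720 − 0.2370 = -0.0650 → -6.500 percentage points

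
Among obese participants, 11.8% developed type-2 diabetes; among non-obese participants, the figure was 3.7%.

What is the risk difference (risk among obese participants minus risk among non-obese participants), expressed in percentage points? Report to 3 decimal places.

risk difference = 0.11800 − 0.03700 = 0.08100 → 8.100 percentage points

8.100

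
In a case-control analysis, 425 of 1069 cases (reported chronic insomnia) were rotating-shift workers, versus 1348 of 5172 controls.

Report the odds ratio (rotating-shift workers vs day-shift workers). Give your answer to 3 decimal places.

OR = (425 × 3824) / (1348 × 644) = 1625200/868112 ≈ 1.872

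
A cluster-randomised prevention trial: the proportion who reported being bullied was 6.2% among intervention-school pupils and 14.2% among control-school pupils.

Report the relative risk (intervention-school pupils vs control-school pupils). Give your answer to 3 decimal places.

RR = 0.0620 / 0.1420 = 0.437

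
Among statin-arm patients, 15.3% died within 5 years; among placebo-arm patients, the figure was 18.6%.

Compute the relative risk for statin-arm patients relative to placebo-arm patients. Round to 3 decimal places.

RR = 0.1530 / 0.1860 = 0.823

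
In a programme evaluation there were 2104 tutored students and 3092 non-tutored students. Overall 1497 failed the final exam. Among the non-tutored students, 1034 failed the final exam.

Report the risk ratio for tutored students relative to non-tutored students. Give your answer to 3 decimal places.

RR ≈ 0.658

tutored students with the outcome: 1497 − 1034 = 463
tutored students without the outcome: 2104 − 463 = 1641
non-tutored students without the outcome: 3092 − 1034 = 2058
risk, tutored students = 463/2104 = 0.2201
risk, non-tutored students = 1034/3092 = 0.3344
RR = 0.2201 / 0.3344 = 0.658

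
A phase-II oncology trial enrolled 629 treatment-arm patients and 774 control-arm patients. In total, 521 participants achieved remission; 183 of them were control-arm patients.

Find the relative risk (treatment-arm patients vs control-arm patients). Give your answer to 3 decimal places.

treatment-arm patients with the outcome: 521 − 183 = 338
treatment-arm patients without the outcome: 629 − 338 = 291
control-arm patients without the outcome: 774 − 183 = 591
risk, treatment-arm patients = 338/629 = 0.5374
risk, control-arm patients = 183/774 = 0.2364
RR = 0.5374 / 0.2364 = 2.273

2.273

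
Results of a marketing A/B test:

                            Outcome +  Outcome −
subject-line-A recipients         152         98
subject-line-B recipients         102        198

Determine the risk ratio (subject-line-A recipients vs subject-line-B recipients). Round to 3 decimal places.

RR = 1.788

risk, subject-line-A recipients = 152/250 = 0.6080
risk, subject-line-B recipients = 102/300 = 0.3400
RR = 0.6080 / 0.3400 = 1.788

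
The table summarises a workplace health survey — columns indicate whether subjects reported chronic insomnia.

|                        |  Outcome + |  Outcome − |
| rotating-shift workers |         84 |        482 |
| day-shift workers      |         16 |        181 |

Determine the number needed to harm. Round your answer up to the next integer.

15

risk, rotating-shift workers = 84/566 = 0.148410
risk, day-shift workers = 16/197 = 0.081218
absolute risk difference = 0.067192
1 / 0.067192 = 14.883 → round up → 15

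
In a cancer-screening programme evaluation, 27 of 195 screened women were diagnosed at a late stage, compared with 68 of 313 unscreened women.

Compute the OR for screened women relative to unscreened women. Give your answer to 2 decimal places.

odds, screened women = 27/168 = 0.1607
odds, unscreened women = 68/245 = 0.2776
OR = 0.1607 / 0.2776 = 0.58

0.58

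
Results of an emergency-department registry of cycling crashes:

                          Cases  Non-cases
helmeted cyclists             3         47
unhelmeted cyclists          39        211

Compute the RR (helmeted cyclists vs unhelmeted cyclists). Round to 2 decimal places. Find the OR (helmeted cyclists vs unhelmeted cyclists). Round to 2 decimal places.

RR = 0.38; OR = 0.35

risk, helmeted cyclists = 3/50 = 0.0600
risk, unhelmeted cyclists = 39/250 = 0.1560
RR = 0.0600 / 0.1560 = 0.38
OR = (3 × 211) / (47 × 39) = 633/1833 ≈ 0.35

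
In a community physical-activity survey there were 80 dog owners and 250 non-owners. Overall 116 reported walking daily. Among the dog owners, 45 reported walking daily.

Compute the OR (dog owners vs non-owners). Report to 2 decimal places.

OR = 3.24

dog owners without the outcome: 80 − 45 = 35
non-owners with the outcome: 116 − 45 = 71
non-owners without the outcome: 250 − 71 = 179
odds, dog owners = 45/35 = 1.2857
odds, non-owners = 71/179 = 0.3966
OR = 1.2857 / 0.3966 = 3.24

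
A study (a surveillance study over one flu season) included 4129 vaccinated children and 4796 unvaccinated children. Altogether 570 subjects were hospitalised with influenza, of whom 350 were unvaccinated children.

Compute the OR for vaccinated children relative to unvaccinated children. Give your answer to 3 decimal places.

vaccinated children with the outcome: 570 − 350 = 220
vaccinated children without the outcome: 4129 − 220 = 3909
unvaccinated children without the outcome: 4796 − 350 = 4446
OR = (220 × 4446) / (3909 × 350) = 978120/1368150 ≈ 0.715

0.715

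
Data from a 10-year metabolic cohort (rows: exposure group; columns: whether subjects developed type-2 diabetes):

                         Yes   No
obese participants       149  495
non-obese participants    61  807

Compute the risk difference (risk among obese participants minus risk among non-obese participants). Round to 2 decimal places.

risk, obese participants = 149/644 = 0.2314
risk, non-obese participants = 61/868 = 0.0703
risk difference = 0.2314 − 0.0703 = 0.16

RD = 0.16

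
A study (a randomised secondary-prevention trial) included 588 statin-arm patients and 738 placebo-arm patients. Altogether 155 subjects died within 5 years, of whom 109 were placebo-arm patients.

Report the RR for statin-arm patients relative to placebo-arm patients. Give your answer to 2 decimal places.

statin-arm patients with the outcome: 155 − 109 = 46
statin-arm patients without the outcome: 588 − 46 = 542
placebo-arm patients without the outcome: 738 − 109 = 629
risk, statin-arm patients = 46/588 = 0.0782
risk, placebo-arm patients = 109/738 = 0.1477
RR = 0.0782 / 0.1477 = 0.53

RR = 0.53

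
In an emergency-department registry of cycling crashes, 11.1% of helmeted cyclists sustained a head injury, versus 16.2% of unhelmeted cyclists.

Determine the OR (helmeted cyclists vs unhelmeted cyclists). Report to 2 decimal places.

OR: 0.65

odds, helmeted cyclists = 0.1110/0.8890 = 0.1249
odds, unhelmeted cyclists = 0.1620/0.8380 = 0.1933
OR = 0.1249 / 0.1933 = 0.65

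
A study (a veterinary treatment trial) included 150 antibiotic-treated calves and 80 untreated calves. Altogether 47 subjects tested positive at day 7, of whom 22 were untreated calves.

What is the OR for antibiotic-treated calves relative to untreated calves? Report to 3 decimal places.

antibiotic-treated calves with the outcome: 47 − 22 = 25
antibiotic-treated calves without the outcome: 150 − 25 = 125
untreated calves without the outcome: 80 − 22 = 58
OR = (25 × 58) / (125 × 22) = 1450/2750 ≈ 0.527

0.527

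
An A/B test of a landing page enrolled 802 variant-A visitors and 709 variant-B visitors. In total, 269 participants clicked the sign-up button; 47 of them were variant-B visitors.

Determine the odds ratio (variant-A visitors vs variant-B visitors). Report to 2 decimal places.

OR: 5.39

variant-A visitors with the outcome: 269 − 47 = 222
variant-A visitors without the outcome: 802 − 222 = 580
variant-B visitors without the outcome: 709 − 47 = 662
OR = (222 × 662) / (580 × 47) = 146964/27260 ≈ 5.39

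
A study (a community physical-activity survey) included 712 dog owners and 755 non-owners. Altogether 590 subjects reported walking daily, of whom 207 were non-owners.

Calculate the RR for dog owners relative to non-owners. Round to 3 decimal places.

dog owners with the outcome: 590 − 207 = 383
dog owners without the outcome: 712 − 383 = 329
non-owners without the outcome: 755 − 207 = 548
risk, dog owners = 383/712 = 0.5379
risk, non-owners = 207/755 = 0.2742
RR = 0.5379 / 0.2742 = 1.962

RR = 1.962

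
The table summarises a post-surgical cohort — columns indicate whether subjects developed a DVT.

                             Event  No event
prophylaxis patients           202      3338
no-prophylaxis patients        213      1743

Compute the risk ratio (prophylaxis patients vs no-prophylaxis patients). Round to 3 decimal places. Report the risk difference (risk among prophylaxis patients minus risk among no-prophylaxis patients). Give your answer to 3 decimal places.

RR = 0.524; RD = -0.052

risk, prophylaxis patients = 202/3540 = 0.0571
risk, no-prophylaxis patients = 213/1956 = 0.1089
RR = 0.0571 / 0.1089 = 0.524
risk difference = 0.0571 − 0.1089 = -0.052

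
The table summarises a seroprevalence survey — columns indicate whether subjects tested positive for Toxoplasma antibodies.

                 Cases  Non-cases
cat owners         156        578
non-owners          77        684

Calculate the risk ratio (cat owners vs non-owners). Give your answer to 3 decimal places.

risk, cat owners = 156/734 = 0.2125
risk, non-owners = 77/761 = 0.1012
RR = 0.2125 / 0.1012 = 2.100

2.100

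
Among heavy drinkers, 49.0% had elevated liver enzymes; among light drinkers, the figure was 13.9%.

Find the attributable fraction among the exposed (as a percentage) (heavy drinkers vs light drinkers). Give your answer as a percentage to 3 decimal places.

AR% = (0.4900 − 0.1390) / 0.4900 = 0.7163 → 71.633%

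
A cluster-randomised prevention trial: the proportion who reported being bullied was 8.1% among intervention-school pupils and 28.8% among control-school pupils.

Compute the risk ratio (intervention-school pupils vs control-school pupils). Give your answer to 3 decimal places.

RR = 0.0810 / 0.2880 = 0.281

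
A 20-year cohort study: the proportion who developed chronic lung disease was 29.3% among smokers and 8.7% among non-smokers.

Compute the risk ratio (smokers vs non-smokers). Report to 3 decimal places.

RR = 0.2930 / 0.0870 = 3.368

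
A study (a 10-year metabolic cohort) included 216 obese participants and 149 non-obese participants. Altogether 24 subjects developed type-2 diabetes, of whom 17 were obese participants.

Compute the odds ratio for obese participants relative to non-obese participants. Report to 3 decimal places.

obese participants without the outcome: 216 − 17 = 199
non-obese participants with the outcome: 24 − 17 = 7
non-obese participants without the outcome: 149 − 7 = 142
OR = (17 × 142) / (199 × 7) = 2414/1393 ≈ 1.733

OR: 1.733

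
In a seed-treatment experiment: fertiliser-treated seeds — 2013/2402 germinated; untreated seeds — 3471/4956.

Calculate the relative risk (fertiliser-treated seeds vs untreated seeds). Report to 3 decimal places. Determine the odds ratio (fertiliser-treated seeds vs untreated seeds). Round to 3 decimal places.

risk, fertiliser-treated seeds = 2013/2402 = 0.8381
risk, untreated seeds = 3471/4956 = 0.7004
RR = 0.8381 / 0.7004 = 1.197
OR = (2013 × 1485) / (389 × 3471) = 2989305/1350219 ≈ 2.214

RR = 1.197; OR = 2.214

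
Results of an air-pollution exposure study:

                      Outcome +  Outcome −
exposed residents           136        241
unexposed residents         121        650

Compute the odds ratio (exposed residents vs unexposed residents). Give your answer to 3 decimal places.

OR: 3.031

odds, exposed residents = 136/241 = 0.5643
odds, unexposed residents = 121/650 = 0.1862
OR = 0.5643 / 0.1862 = 3.031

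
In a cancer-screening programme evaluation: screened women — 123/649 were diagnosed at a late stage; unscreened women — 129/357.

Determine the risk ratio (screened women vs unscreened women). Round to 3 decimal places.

RR: 0.524

risk, screened women = 123/649 = 0.1895
risk, unscreened women = 129/357 = 0.3613
RR = 0.1895 / 0.3613 = 0.524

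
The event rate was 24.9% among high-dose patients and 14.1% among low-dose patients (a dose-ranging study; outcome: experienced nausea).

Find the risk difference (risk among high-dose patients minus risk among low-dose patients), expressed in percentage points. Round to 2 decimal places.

risk difference = 0.2490 − 0.1410 = 0.1080 → 10.80 percentage points

10.80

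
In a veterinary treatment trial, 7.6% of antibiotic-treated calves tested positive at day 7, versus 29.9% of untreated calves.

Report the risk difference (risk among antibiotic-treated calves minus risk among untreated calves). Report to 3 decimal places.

risk difference = 0.0760 − 0.2990 = -0.223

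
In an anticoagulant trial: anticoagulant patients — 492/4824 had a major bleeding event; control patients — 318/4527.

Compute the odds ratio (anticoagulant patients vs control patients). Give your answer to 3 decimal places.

odds, anticoagulant patients = 492/4332 = 0.1136
odds, control patients = 318/4209 = 0.0756
OR = 0.1136 / 0.0756 = 1.503

1.503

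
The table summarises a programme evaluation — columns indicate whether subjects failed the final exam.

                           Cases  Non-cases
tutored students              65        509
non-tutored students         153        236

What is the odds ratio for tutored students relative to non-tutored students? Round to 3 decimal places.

odds, tutored students = 65/509 = 0.1277
odds, non-tutored students = 153/236 = 0.6483
OR = 0.1277 / 0.6483 = 0.197

0.197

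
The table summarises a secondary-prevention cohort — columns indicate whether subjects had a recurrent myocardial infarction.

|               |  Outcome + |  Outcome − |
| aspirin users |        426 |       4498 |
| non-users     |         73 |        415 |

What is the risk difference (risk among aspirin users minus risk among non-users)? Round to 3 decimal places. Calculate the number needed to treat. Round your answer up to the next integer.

RD = -0.063; NNT = 16

risk, aspirin users = 426/4924 = 0.0865
risk, non-users = 73/488 = 0.1496
risk difference = 0.0865 − 0.1496 = -0.063
absolute risk difference = 0.063075
1 / 0.063075 = 15.854 → round up → 16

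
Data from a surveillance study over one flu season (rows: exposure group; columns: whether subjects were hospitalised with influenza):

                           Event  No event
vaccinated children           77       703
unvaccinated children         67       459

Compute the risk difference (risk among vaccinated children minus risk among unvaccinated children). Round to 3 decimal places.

risk, vaccinated children = 77/780 = 0.0987
risk, unvaccinated children = 67/526 = 0.1274
risk difference = 0.0987 − 0.1274 = -0.029

RD = -0.029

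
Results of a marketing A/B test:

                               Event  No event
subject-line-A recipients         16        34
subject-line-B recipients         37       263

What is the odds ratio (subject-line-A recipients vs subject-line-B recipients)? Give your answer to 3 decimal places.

odds, subject-line-A recipients = 16/34 = 0.4706
odds, subject-line-B recipients = 37/263 = 0.1407
OR = 0.4706 / 0.1407 = 3.345

OR = 3.345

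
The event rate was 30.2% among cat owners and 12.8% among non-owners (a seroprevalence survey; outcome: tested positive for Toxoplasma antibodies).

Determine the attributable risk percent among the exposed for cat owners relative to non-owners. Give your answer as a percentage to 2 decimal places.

AR% = (0.3020 − 0.1280) / 0.3020 = 0.5762 → 57.62%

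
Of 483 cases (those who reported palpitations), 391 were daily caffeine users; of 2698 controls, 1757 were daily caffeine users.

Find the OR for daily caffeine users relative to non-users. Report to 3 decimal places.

OR = (391 × 941) / (1757 × 92) = 367931/161644 ≈ 2.276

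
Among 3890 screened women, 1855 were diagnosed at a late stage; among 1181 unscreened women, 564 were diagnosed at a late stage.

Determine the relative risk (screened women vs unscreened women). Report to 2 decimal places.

RR = 1.00

risk, screened women = 1855/3890 = 0.4769
risk, unscreened women = 564/1181 = 0.4776
RR = 0.4769 / 0.4776 = 1.00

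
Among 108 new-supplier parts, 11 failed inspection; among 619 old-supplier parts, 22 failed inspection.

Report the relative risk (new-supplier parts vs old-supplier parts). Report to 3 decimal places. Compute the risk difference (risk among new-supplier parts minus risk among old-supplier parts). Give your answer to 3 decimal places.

RR = 2.866; RD = 0.066

risk, new-supplier parts = 11/108 = 0.10185
risk, old-supplier parts = 22/619 = 0.03554
RR = 0.10185 / 0.03554 = 2.866
risk difference = 0.10185 − 0.03554 = 0.066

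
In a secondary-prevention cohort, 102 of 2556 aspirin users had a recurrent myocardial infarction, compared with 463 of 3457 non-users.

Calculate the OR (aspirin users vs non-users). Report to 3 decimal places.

odds, aspirin users = 102/2454 = 0.04156
odds, non-users = 463/2994 = 0.15464
OR = 0.04156 / 0.15464 = 0.269

OR = 0.269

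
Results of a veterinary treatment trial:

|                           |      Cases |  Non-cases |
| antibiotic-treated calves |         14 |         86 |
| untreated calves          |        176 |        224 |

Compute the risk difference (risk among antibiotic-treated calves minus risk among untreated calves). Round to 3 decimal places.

risk, antibiotic-treated calves = 14/100 = 0.1400
risk, untreated calves = 176/400 = 0.4400
risk difference = 0.1400 − 0.4400 = -0.300

RD: -0.300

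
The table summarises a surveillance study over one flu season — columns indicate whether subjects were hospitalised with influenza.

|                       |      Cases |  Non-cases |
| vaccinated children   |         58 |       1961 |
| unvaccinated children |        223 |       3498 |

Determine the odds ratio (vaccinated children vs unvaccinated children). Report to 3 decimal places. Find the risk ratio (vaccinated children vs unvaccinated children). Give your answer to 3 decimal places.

OR = 0.464; RR = 0.479

odds, vaccinated children = 58/1961 = 0.02958
odds, unvaccinated children = 223/3498 = 0.06375
OR = 0.02958 / 0.06375 = 0.464
risk, vaccinated children = 58/2019 = 0.02873
risk, unvaccinated children = 223/3721 = 0.05993
RR = 0.02873 / 0.05993 = 0.479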